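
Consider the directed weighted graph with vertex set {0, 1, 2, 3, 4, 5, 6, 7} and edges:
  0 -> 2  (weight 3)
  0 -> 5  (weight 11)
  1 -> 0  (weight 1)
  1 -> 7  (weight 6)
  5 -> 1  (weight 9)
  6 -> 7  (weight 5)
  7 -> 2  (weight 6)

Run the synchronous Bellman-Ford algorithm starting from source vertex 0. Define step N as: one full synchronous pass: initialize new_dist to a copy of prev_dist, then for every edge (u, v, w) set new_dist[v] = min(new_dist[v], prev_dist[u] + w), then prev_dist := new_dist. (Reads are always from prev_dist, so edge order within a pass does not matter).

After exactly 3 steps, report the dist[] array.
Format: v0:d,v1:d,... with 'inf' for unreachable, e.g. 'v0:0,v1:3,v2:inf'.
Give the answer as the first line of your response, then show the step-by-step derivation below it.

v0:0,v1:20,v2:3,v3:inf,v4:inf,v5:11,v6:inf,v7:26

step 1: dist = v0:0,v1:inf,v2:3,v3:inf,v4:inf,v5:11,v6:inf,v7:inf
step 2: dist = v0:0,v1:20,v2:3,v3:inf,v4:inf,v5:11,v6:inf,v7:inf
step 3: dist = v0:0,v1:20,v2:3,v3:inf,v4:inf,v5:11,v6:inf,v7:26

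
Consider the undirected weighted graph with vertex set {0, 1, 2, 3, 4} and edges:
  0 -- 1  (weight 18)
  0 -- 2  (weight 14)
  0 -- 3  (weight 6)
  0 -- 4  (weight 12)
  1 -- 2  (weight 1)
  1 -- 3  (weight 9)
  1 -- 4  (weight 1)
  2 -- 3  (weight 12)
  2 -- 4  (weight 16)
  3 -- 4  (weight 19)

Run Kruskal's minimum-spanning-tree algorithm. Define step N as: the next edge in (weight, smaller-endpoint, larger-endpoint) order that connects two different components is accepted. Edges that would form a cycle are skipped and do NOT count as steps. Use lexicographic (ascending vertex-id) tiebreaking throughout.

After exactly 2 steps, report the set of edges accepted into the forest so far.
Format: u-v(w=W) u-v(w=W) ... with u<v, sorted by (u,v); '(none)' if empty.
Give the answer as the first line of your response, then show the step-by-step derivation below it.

1-2(w=1) 1-4(w=1)

step 1: add edge 1-2 (w=1); MST = {1-2(w=1)}
step 2: add edge 1-4 (w=1); MST = {1-2(w=1) 1-4(w=1)}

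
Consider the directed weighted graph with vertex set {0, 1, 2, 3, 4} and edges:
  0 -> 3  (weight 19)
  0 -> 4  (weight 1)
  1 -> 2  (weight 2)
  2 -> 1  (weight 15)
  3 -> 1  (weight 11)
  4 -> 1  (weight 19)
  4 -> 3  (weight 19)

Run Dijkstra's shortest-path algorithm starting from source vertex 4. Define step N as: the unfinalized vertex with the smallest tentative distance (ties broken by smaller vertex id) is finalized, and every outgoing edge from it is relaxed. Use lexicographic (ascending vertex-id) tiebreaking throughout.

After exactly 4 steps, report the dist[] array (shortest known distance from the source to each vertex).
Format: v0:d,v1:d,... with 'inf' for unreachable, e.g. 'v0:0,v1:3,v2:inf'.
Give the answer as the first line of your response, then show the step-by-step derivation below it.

v0:inf,v1:19,v2:21,v3:19,v4:0

step 1: dist = v0:inf,v1:19,v2:inf,v3:19,v4:0
step 2: dist = v0:inf,v1:19,v2:21,v3:19,v4:0
step 3: dist = v0:inf,v1:19,v2:21,v3:19,v4:0
step 4: dist = v0:inf,v1:19,v2:21,v3:19,v4:0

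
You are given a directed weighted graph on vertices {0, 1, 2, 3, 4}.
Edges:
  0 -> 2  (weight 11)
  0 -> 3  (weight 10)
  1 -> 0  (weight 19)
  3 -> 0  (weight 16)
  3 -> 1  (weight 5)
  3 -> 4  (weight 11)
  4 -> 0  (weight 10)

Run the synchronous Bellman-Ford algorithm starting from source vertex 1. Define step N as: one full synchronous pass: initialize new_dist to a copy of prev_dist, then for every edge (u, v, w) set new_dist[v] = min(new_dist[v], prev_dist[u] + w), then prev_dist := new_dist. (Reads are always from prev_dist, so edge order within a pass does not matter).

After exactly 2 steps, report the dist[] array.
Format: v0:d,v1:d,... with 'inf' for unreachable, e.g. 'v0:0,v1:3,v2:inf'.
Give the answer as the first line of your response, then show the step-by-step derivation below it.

v0:19,v1:0,v2:30,v3:29,v4:inf

step 1: dist = v0:19,v1:0,v2:inf,v3:inf,v4:inf
step 2: dist = v0:19,v1:0,v2:30,v3:29,v4:inf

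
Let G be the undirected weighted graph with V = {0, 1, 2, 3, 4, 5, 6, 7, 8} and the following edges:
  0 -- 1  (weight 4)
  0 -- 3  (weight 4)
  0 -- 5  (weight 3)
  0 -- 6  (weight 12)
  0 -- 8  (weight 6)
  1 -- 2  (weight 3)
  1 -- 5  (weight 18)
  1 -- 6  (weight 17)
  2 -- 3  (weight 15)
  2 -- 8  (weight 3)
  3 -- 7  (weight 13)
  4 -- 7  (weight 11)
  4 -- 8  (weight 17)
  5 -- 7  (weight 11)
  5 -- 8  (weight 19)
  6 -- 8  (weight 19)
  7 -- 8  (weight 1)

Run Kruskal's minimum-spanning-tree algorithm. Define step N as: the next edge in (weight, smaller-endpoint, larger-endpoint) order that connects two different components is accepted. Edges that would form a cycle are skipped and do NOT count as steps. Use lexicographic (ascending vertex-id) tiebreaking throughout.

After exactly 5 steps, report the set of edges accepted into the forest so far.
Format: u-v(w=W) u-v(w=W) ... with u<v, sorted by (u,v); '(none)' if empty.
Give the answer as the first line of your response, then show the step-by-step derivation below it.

0-1(w=4) 0-5(w=3) 1-2(w=3) 2-8(w=3) 7-8(w=1)

step 1: add edge 7-8 (w=1); MST = {7-8(w=1)}
step 2: add edge 0-5 (w=3); MST = {0-5(w=3) 7-8(w=1)}
step 3: add edge 1-2 (w=3); MST = {0-5(w=3) 1-2(w=3) 7-8(w=1)}
step 4: add edge 2-8 (w=3); MST = {0-5(w=3) 1-2(w=3) 2-8(w=3) 7-8(w=1)}
step 5: add edge 0-1 (w=4); MST = {0-1(w=4) 0-5(w=3) 1-2(w=3) 2-8(w=3) 7-8(w=1)}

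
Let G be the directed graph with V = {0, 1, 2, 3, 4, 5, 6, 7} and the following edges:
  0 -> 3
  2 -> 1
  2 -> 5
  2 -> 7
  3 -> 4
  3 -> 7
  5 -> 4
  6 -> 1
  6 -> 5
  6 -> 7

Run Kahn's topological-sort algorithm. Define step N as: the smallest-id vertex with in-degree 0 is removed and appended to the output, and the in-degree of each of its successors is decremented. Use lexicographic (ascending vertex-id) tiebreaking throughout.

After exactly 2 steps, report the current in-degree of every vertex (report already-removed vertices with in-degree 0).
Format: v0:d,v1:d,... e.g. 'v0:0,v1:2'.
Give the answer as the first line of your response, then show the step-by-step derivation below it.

v0:0,v1:1,v2:0,v3:0,v4:2,v5:1,v6:0,v7:2

step 1: output 0; order=[0]; indeg=(0,2,0,0,2,2,0,3)
step 2: output 2; order=[0,2]; indeg=(0,1,0,0,2,1,0,2)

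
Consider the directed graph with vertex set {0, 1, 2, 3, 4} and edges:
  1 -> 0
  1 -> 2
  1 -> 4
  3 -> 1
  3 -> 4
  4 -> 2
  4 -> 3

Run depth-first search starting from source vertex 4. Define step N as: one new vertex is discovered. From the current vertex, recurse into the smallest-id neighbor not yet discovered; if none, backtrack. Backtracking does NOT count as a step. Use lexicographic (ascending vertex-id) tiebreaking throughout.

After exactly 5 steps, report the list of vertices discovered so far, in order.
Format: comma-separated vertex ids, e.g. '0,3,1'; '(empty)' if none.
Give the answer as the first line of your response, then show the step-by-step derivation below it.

4,2,3,1,0

step 1: discover 4; path=4; order=4
step 2: discover 2; path=4>2; order=4,2
step 3: discover 3; path=4>3; order=4,2,3
step 4: discover 1; path=4>3>1; order=4,2,3,1
step 5: discover 0; path=4>3>1>0; order=4,2,3,1,0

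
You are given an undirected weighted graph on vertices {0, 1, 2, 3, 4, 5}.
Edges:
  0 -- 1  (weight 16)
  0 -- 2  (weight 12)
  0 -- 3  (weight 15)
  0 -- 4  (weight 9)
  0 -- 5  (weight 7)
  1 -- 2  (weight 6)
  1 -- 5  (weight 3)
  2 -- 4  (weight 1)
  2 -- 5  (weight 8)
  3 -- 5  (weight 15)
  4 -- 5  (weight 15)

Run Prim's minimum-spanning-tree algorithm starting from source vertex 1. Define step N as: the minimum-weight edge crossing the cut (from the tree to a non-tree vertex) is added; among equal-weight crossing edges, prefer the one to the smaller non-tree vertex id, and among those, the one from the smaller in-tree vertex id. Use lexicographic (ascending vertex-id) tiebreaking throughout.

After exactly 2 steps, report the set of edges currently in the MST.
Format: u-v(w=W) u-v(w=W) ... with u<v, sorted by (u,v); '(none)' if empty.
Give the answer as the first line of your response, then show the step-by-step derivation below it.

1-2(w=6) 1-5(w=3)

step 1: add edge 1-5 (w=3); MST = {1-5(w=3)}
step 2: add edge 1-2 (w=6); MST = {1-2(w=6) 1-5(w=3)}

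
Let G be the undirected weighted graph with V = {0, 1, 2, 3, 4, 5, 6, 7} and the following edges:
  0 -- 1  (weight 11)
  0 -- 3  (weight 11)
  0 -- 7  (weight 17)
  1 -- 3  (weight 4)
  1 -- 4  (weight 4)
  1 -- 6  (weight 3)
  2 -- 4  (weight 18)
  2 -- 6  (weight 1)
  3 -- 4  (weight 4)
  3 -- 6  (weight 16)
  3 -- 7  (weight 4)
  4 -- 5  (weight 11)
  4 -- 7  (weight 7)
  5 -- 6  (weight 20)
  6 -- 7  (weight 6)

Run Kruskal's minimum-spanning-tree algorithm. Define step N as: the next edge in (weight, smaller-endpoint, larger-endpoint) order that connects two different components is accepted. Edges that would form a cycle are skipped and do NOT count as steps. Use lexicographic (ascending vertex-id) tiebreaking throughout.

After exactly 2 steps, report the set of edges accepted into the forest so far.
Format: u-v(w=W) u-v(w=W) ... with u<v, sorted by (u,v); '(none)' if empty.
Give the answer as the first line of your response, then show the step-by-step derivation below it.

1-6(w=3) 2-6(w=1)

step 1: add edge 2-6 (w=1); MST = {2-6(w=1)}
step 2: add edge 1-6 (w=3); MST = {1-6(w=3) 2-6(w=1)}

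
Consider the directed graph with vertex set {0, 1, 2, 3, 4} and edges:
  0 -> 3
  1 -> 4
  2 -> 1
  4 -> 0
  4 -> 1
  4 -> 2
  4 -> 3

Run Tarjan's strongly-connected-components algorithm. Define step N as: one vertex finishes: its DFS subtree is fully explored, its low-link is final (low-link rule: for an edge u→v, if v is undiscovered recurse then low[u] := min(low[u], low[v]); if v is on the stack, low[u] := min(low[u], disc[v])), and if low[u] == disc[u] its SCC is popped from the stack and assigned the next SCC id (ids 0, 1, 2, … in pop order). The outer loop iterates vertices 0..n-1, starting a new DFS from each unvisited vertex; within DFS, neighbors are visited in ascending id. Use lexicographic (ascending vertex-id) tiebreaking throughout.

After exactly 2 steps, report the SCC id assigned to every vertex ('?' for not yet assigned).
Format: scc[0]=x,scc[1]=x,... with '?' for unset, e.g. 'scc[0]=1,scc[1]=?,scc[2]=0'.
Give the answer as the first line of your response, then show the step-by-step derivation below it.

scc[0]=1,scc[1]=?,scc[2]=?,scc[3]=0,scc[4]=?

step 1: low=(low[0]=0,low[1]=?,low[2]=?,low[3]=1,low[4]=?); scc=(scc[0]=?,scc[1]=?,scc[2]=?,scc[3]=0,scc[4]=?)
step 2: low=(low[0]=0,low[1]=?,low[2]=?,low[3]=1,low[4]=?); scc=(scc[0]=1,scc[1]=?,scc[2]=?,scc[3]=0,scc[4]=?)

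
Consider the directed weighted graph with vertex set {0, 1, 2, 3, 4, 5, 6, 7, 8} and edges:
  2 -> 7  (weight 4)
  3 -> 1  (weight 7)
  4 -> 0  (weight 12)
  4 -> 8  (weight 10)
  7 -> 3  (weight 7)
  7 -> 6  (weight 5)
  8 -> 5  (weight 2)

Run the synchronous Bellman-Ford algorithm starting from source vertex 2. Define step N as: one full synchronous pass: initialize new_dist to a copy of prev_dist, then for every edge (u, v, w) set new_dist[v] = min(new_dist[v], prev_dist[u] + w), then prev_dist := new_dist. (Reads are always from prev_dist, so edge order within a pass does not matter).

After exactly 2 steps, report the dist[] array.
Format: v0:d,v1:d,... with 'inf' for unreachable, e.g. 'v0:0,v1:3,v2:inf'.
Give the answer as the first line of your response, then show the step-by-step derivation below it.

v0:inf,v1:inf,v2:0,v3:11,v4:inf,v5:inf,v6:9,v7:4,v8:inf

step 1: dist = v0:inf,v1:inf,v2:0,v3:inf,v4:inf,v5:inf,v6:inf,v7:4,v8:inf
step 2: dist = v0:inf,v1:inf,v2:0,v3:11,v4:inf,v5:inf,v6:9,v7:4,v8:inf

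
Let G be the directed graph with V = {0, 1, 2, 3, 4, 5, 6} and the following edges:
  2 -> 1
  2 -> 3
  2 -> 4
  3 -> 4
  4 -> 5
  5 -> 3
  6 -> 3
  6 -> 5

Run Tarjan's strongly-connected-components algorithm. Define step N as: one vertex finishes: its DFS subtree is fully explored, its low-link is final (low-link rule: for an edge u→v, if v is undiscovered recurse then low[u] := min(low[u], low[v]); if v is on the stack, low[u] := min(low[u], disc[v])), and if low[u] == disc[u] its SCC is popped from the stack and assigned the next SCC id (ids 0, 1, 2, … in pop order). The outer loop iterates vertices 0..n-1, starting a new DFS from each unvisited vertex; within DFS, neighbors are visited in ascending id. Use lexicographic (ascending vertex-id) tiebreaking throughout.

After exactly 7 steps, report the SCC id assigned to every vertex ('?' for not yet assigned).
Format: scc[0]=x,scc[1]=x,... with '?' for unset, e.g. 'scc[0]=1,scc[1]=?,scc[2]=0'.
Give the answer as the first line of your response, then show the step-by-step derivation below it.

scc[0]=0,scc[1]=1,scc[2]=3,scc[3]=2,scc[4]=2,scc[5]=2,scc[6]=4

step 1: low=(low[0]=0,low[1]=?,low[2]=?,low[3]=?,low[4]=?,low[5]=?,low[6]=?); scc=(scc[0]=0,scc[1]=?,scc[2]=?,scc[3]=?,scc[4]=?,scc[5]=?,scc[6]=?)
step 2: low=(low[0]=0,low[1]=1,low[2]=?,low[3]=?,low[4]=?,low[5]=?,low[6]=?); scc=(scc[0]=0,scc[1]=1,scc[2]=?,scc[3]=?,scc[4]=?,scc[5]=?,scc[6]=?)
step 3: low=(low[0]=0,low[1]=1,low[2]=2,low[3]=3,low[4]=4,low[5]=3,low[6]=?); scc=(scc[0]=0,scc[1]=1,scc[2]=?,scc[3]=?,scc[4]=?,scc[5]=?,scc[6]=?)
step 4: low=(low[0]=0,low[1]=1,low[2]=2,low[3]=3,low[4]=3,low[5]=3,low[6]=?); scc=(scc[0]=0,scc[1]=1,scc[2]=?,scc[3]=?,scc[4]=?,scc[5]=?,scc[6]=?)
step 5: low=(low[0]=0,low[1]=1,low[2]=2,low[3]=3,low[4]=3,low[5]=3,low[6]=?); scc=(scc[0]=0,scc[1]=1,scc[2]=?,scc[3]=2,scc[4]=2,scc[5]=2,scc[6]=?)
step 6: low=(low[0]=0,low[1]=1,low[2]=2,low[3]=3,low[4]=3,low[5]=3,low[6]=?); scc=(scc[0]=0,scc[1]=1,scc[2]=3,scc[3]=2,scc[4]=2,scc[5]=2,scc[6]=?)
step 7: low=(low[0]=0,low[1]=1,low[2]=2,low[3]=3,low[4]=3,low[5]=3,low[6]=6); scc=(scc[0]=0,scc[1]=1,scc[2]=3,scc[3]=2,scc[4]=2,scc[5]=2,scc[6]=4)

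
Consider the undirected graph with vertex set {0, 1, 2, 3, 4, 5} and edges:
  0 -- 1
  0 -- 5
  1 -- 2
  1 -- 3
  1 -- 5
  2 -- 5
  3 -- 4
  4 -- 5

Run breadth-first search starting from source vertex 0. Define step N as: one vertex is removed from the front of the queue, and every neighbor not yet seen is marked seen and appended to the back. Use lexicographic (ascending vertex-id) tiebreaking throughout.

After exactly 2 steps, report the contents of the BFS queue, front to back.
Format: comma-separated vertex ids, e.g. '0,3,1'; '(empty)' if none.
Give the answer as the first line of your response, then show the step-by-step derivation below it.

5,2,3

step 1: dequeue 0; queue=[1,5]; order=0
step 2: dequeue 1; queue=[5,2,3]; order=0,1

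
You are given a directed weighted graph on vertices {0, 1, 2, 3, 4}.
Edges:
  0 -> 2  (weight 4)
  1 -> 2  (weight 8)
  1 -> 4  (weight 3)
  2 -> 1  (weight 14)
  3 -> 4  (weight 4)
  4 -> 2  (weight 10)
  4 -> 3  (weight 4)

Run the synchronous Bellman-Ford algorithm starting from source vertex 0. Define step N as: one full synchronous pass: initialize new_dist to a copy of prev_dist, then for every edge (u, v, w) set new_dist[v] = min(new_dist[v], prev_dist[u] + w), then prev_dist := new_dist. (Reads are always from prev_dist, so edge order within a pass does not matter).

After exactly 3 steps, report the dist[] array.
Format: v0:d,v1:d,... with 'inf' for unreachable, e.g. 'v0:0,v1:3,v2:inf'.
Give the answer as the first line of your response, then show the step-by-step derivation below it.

v0:0,v1:18,v2:4,v3:inf,v4:21

step 1: dist = v0:0,v1:inf,v2:4,v3:inf,v4:inf
step 2: dist = v0:0,v1:18,v2:4,v3:inf,v4:inf
step 3: dist = v0:0,v1:18,v2:4,v3:inf,v4:21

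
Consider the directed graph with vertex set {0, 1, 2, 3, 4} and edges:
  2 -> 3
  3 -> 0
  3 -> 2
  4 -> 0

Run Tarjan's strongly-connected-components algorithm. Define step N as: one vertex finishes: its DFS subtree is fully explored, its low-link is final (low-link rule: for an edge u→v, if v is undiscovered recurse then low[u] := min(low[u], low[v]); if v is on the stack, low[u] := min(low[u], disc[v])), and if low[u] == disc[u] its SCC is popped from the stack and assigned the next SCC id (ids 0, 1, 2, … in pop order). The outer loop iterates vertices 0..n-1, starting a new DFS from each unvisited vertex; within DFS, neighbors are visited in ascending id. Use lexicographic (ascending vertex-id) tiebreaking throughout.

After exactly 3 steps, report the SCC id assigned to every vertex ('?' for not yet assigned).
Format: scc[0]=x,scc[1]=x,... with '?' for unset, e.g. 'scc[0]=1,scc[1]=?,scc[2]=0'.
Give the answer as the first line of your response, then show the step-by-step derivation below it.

scc[0]=0,scc[1]=1,scc[2]=?,scc[3]=?,scc[4]=?

step 1: low=(low[0]=0,low[1]=?,low[2]=?,low[3]=?,low[4]=?); scc=(scc[0]=0,scc[1]=?,scc[2]=?,scc[3]=?,scc[4]=?)
step 2: low=(low[0]=0,low[1]=1,low[2]=?,low[3]=?,low[4]=?); scc=(scc[0]=0,scc[1]=1,scc[2]=?,scc[3]=?,scc[4]=?)
step 3: low=(low[0]=0,low[1]=1,low[2]=2,low[3]=2,low[4]=?); scc=(scc[0]=0,scc[1]=1,scc[2]=?,scc[3]=?,scc[4]=?)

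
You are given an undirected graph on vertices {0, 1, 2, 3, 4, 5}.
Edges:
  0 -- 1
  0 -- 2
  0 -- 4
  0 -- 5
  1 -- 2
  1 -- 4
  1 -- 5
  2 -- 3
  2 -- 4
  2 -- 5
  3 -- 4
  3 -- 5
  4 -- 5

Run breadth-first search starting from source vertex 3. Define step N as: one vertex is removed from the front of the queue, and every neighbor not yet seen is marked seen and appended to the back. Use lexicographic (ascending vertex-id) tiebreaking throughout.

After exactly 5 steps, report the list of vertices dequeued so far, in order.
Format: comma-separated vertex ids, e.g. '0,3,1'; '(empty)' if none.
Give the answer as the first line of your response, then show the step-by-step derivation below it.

3,2,4,5,0

step 1: dequeue 3; queue=[2,4,5]; order=3
step 2: dequeue 2; queue=[4,5,0,1]; order=3,2
step 3: dequeue 4; queue=[5,0,1]; order=3,2,4
step 4: dequeue 5; queue=[0,1]; order=3,2,4,5
step 5: dequeue 0; queue=[1]; order=3,2,4,5,0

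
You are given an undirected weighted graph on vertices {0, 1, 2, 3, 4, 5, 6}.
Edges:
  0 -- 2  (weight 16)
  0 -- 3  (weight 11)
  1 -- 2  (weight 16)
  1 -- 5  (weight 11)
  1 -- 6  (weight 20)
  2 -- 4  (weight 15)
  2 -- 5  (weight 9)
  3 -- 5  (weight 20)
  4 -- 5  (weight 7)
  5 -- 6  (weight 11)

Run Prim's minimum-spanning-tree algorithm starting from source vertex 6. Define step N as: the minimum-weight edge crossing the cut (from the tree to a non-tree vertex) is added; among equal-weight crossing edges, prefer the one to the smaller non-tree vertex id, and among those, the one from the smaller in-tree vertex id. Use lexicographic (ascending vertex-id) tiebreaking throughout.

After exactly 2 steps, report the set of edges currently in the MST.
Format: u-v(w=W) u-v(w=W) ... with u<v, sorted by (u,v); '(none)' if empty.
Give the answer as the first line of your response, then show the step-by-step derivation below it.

4-5(w=7) 5-6(w=11)

step 1: add edge 5-6 (w=11); MST = {5-6(w=11)}
step 2: add edge 4-5 (w=7); MST = {4-5(w=7) 5-6(w=11)}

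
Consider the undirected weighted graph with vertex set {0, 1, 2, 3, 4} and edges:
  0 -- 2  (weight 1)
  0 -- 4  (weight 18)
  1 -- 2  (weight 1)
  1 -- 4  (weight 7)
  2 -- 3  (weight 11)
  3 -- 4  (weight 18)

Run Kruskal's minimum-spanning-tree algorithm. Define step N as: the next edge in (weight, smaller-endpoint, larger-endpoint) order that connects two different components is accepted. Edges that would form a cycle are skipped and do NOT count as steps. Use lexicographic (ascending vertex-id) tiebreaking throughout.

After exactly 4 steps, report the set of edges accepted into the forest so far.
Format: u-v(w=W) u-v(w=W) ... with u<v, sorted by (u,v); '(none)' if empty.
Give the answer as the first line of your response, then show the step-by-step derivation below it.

0-2(w=1) 1-2(w=1) 1-4(w=7) 2-3(w=11)

step 1: add edge 0-2 (w=1); MST = {0-2(w=1)}
step 2: add edge 1-2 (w=1); MST = {0-2(w=1) 1-2(w=1)}
step 3: add edge 1-4 (w=7); MST = {0-2(w=1) 1-2(w=1) 1-4(w=7)}
step 4: add edge 2-3 (w=11); MST = {0-2(w=1) 1-2(w=1) 1-4(w=7) 2-3(w=11)}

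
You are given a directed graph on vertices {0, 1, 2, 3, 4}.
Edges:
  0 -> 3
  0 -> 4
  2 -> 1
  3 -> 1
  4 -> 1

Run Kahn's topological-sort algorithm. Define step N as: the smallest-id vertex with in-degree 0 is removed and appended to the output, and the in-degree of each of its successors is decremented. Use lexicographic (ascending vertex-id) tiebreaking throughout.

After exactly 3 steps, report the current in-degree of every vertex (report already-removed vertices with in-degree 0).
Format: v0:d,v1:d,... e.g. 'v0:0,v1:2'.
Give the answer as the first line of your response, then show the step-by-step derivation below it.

v0:0,v1:1,v2:0,v3:0,v4:0

step 1: output 0; order=[0]; indeg=(0,3,0,0,0)
step 2: output 2; order=[0,2]; indeg=(0,2,0,0,0)
step 3: output 3; order=[0,2,3]; indeg=(0,1,0,0,0)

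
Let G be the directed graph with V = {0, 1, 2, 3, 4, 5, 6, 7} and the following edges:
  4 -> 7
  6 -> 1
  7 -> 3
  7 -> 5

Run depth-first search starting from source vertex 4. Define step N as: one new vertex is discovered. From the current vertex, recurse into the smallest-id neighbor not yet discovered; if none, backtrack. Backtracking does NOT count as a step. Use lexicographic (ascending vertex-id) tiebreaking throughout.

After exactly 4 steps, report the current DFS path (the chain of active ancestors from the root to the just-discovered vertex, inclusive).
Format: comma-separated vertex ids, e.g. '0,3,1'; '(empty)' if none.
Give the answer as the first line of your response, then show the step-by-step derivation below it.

4,7,5

step 1: discover 4; path=4; order=4
step 2: discover 7; path=4>7; order=4,7
step 3: discover 3; path=4>7>3; order=4,7,3
step 4: discover 5; path=4>7>5; order=4,7,3,5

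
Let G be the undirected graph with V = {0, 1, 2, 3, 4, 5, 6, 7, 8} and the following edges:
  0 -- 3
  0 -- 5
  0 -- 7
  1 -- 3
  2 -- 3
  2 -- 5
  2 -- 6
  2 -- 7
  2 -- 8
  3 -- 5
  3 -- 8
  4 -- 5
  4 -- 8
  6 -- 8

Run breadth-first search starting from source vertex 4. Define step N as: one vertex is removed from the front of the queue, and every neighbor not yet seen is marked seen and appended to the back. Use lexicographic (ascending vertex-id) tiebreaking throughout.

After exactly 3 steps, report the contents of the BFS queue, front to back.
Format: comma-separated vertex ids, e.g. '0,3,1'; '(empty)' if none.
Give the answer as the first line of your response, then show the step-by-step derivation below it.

0,2,3,6

step 1: dequeue 4; queue=[5,8]; order=4
step 2: dequeue 5; queue=[8,0,2,3]; order=4,5
step 3: dequeue 8; queue=[0,2,3,6]; order=4,5,8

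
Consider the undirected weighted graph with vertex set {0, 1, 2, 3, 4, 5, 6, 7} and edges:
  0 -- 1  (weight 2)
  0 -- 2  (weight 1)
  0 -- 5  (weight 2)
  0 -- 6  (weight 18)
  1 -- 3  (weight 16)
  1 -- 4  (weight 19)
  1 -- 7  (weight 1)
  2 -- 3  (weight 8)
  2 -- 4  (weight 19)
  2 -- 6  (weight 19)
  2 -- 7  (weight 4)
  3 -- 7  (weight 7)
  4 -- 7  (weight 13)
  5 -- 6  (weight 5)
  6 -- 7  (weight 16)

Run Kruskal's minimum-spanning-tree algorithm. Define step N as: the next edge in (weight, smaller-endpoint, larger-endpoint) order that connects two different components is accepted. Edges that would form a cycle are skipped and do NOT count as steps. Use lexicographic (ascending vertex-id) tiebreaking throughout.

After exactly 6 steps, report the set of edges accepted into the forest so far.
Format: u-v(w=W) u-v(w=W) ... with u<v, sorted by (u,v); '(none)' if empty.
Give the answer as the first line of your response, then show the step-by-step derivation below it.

0-1(w=2) 0-2(w=1) 0-5(w=2) 1-7(w=1) 3-7(w=7) 5-6(w=5)

step 1: add edge 0-2 (w=1); MST = {0-2(w=1)}
step 2: add edge 1-7 (w=1); MST = {0-2(w=1) 1-7(w=1)}
step 3: add edge 0-1 (w=2); MST = {0-1(w=2) 0-2(w=1) 1-7(w=1)}
step 4: add edge 0-5 (w=2); MST = {0-1(w=2) 0-2(w=1) 0-5(w=2) 1-7(w=1)}
step 5: add edge 5-6 (w=5); MST = {0-1(w=2) 0-2(w=1) 0-5(w=2) 1-7(w=1) 5-6(w=5)}
step 6: add edge 3-7 (w=7); MST = {0-1(w=2) 0-2(w=1) 0-5(w=2) 1-7(w=1) 3-7(w=7) 5-6(w=5)}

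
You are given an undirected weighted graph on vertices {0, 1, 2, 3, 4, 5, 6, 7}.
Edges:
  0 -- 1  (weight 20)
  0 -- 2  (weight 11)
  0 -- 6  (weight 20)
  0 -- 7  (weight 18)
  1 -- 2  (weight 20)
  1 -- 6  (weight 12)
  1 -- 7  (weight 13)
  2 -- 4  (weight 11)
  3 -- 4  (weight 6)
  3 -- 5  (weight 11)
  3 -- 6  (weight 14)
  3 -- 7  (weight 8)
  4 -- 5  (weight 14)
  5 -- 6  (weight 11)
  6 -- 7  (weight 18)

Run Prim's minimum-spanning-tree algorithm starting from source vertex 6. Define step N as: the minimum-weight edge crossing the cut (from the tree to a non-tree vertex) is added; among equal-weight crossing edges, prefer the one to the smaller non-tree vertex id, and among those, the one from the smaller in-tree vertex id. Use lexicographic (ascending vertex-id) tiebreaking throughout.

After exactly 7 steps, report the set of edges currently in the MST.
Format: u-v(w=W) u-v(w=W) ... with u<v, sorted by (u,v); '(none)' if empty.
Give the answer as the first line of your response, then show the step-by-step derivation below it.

0-2(w=11) 1-6(w=12) 2-4(w=11) 3-4(w=6) 3-5(w=11) 3-7(w=8) 5-6(w=11)

step 1: add edge 5-6 (w=11); MST = {5-6(w=11)}
step 2: add edge 3-5 (w=11); MST = {3-5(w=11) 5-6(w=11)}
step 3: add edge 3-4 (w=6); MST = {3-4(w=6) 3-5(w=11) 5-6(w=11)}
step 4: add edge 3-7 (w=8); MST = {3-4(w=6) 3-5(w=11) 3-7(w=8) 5-6(w=11)}
step 5: add edge 2-4 (w=11); MST = {2-4(w=11) 3-4(w=6) 3-5(w=11) 3-7(w=8) 5-6(w=11)}
step 6: add edge 0-2 (w=11); MST = {0-2(w=11) 2-4(w=11) 3-4(w=6) 3-5(w=11) 3-7(w=8) 5-6(w=11)}
step 7: add edge 1-6 (w=12); MST = {0-2(w=11) 1-6(w=12) 2-4(w=11) 3-4(w=6) 3-5(w=11) 3-7(w=8) 5-6(w=11)}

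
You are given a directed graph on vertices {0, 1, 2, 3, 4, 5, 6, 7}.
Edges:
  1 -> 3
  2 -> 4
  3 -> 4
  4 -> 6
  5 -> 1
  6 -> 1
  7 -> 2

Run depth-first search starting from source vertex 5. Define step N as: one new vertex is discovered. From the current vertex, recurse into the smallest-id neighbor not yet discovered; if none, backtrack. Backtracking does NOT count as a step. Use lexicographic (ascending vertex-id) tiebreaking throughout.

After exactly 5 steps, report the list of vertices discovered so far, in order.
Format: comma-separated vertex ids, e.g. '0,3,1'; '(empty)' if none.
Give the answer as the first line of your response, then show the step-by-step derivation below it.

5,1,3,4,6

step 1: discover 5; path=5; order=5
step 2: discover 1; path=5>1; order=5,1
step 3: discover 3; path=5>1>3; order=5,1,3
step 4: discover 4; path=5>1>3>4; order=5,1,3,4
step 5: discover 6; path=5>1>3>4>6; order=5,1,3,4,6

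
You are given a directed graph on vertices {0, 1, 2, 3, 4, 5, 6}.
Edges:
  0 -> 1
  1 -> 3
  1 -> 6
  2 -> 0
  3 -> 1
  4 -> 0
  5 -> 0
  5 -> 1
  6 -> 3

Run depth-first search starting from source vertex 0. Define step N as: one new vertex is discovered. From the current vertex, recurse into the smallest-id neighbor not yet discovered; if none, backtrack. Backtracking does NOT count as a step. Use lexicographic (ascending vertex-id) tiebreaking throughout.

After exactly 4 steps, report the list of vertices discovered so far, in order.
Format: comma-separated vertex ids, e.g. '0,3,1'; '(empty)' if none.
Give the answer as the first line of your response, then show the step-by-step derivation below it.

0,1,3,6

step 1: discover 0; path=0; order=0
step 2: discover 1; path=0>1; order=0,1
step 3: discover 3; path=0>1>3; order=0,1,3
step 4: discover 6; path=0>1>6; order=0,1,3,6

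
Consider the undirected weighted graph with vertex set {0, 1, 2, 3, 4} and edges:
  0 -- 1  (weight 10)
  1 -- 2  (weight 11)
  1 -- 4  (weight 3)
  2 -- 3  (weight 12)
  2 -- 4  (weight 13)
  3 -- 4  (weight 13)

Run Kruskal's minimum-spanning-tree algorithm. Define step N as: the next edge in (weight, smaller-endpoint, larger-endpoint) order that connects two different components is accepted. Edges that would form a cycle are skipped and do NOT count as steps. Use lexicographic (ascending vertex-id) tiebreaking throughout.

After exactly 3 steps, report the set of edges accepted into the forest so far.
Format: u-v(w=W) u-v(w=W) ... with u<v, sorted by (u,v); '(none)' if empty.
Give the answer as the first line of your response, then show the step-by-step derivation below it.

0-1(w=10) 1-2(w=11) 1-4(w=3)

step 1: add edge 1-4 (w=3); MST = {1-4(w=3)}
step 2: add edge 0-1 (w=10); MST = {0-1(w=10) 1-4(w=3)}
step 3: add edge 1-2 (w=11); MST = {0-1(w=10) 1-2(w=11) 1-4(w=3)}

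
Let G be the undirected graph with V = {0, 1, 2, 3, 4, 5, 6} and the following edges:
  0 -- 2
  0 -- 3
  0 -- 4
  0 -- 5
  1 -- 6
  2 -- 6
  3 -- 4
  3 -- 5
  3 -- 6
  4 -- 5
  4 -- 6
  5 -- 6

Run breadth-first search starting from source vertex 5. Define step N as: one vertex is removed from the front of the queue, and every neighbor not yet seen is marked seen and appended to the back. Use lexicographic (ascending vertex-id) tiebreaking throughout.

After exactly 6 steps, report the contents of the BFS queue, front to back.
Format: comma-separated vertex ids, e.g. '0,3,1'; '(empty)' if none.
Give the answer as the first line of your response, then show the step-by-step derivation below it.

1

step 1: dequeue 5; queue=[0,3,4,6]; order=5
step 2: dequeue 0; queue=[3,4,6,2]; order=5,0
step 3: dequeue 3; queue=[4,6,2]; order=5,0,3
step 4: dequeue 4; queue=[6,2]; order=5,0,3,4
step 5: dequeue 6; queue=[2,1]; order=5,0,3,4,6
step 6: dequeue 2; queue=[1]; order=5,0,3,4,6,2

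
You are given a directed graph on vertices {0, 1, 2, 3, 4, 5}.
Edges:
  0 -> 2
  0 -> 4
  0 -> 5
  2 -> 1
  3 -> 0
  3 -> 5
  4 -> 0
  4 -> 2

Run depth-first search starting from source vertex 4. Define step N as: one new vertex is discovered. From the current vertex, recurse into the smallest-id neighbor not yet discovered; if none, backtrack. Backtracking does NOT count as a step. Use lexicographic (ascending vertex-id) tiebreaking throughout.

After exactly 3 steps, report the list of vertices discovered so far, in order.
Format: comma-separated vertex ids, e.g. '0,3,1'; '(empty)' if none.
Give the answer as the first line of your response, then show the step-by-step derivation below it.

4,0,2

step 1: discover 4; path=4; order=4
step 2: discover 0; path=4>0; order=4,0
step 3: discover 2; path=4>0>2; order=4,0,2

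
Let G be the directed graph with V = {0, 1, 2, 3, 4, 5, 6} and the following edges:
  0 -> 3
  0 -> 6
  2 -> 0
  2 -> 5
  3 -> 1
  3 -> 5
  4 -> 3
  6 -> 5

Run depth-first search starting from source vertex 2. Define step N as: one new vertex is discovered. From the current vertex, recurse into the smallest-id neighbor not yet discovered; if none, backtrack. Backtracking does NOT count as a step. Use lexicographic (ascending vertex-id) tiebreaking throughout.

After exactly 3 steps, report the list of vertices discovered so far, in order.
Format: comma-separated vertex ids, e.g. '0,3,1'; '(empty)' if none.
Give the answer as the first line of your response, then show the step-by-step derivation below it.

2,0,3

step 1: discover 2; path=2; order=2
step 2: discover 0; path=2>0; order=2,0
step 3: discover 3; path=2>0>3; order=2,0,3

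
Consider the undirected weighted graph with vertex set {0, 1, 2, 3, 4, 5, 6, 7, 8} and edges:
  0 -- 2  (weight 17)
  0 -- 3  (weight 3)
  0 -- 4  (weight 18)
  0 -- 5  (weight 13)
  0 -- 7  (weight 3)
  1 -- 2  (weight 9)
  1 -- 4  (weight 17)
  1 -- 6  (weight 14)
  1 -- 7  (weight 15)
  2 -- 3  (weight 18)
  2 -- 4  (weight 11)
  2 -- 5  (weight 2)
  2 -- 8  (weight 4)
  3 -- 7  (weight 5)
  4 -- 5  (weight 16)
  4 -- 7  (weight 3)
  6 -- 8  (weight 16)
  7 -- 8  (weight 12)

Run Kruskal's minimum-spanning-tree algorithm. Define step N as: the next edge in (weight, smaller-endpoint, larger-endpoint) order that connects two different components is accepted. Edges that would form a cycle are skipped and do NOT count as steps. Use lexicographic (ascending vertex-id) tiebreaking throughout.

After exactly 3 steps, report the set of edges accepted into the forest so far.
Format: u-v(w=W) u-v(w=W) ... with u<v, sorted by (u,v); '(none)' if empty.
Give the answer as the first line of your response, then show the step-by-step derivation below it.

0-3(w=3) 0-7(w=3) 2-5(w=2)

step 1: add edge 2-5 (w=2); MST = {2-5(w=2)}
step 2: add edge 0-3 (w=3); MST = {0-3(w=3) 2-5(w=2)}
step 3: add edge 0-7 (w=3); MST = {0-3(w=3) 0-7(w=3) 2-5(w=2)}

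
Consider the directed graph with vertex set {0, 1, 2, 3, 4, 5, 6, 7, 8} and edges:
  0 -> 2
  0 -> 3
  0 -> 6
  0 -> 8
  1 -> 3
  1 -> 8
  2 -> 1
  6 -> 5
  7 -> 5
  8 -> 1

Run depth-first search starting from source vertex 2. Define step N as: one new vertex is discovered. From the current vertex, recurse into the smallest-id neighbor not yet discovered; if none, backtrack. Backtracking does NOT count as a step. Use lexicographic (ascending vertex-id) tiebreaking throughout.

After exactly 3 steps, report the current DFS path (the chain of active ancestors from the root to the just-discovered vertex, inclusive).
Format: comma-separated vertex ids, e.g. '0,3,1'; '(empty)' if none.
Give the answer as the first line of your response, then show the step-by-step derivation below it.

2,1,3

step 1: discover 2; path=2; order=2
step 2: discover 1; path=2>1; order=2,1
step 3: discover 3; path=2>1>3; order=2,1,3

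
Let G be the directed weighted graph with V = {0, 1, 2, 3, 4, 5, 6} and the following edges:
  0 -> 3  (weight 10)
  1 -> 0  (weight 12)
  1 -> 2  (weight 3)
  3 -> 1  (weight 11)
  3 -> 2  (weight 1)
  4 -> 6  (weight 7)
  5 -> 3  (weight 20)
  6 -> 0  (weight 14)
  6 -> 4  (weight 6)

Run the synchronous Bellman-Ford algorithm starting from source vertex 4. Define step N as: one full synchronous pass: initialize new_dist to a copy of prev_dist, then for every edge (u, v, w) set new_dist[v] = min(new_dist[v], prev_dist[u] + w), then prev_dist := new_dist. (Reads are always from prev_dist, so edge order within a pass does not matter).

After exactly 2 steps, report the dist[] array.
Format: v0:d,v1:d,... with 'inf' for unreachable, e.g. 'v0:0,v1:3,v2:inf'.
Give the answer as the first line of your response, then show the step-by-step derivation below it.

v0:21,v1:inf,v2:inf,v3:inf,v4:0,v5:inf,v6:7

step 1: dist = v0:inf,v1:inf,v2:inf,v3:inf,v4:0,v5:inf,v6:7
step 2: dist = v0:21,v1:inf,v2:inf,v3:inf,v4:0,v5:inf,v6:7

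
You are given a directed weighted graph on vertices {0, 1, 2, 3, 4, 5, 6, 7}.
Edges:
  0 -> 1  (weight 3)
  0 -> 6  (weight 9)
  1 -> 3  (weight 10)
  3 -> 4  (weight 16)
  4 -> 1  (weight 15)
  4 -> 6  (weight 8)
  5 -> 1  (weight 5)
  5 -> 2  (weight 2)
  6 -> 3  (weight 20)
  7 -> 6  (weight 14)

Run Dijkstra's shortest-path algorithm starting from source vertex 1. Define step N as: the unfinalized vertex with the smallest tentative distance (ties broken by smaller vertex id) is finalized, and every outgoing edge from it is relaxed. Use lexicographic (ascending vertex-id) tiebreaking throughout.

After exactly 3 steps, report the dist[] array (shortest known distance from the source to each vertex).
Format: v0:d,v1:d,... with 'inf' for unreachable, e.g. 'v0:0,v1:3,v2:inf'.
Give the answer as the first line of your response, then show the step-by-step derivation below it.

v0:inf,v1:0,v2:inf,v3:10,v4:26,v5:inf,v6:34,v7:inf

step 1: dist = v0:inf,v1:0,v2:inf,v3:10,v4:inf,v5:inf,v6:inf,v7:inf
step 2: dist = v0:inf,v1:0,v2:inf,v3:10,v4:26,v5:inf,v6:inf,v7:inf
step 3: dist = v0:inf,v1:0,v2:inf,v3:10,v4:26,v5:inf,v6:34,v7:inf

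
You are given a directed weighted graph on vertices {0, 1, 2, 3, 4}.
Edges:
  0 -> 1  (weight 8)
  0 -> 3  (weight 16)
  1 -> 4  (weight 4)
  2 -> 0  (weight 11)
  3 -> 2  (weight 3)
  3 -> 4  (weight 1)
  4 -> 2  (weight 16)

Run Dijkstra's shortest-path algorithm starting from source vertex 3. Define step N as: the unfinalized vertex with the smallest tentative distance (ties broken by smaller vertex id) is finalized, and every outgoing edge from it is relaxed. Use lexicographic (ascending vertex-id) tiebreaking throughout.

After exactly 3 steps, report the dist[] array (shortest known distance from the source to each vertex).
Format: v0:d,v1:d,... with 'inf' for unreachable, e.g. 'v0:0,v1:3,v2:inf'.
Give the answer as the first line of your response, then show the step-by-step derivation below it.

v0:14,v1:inf,v2:3,v3:0,v4:1

step 1: dist = v0:inf,v1:inf,v2:3,v3:0,v4:1
step 2: dist = v0:inf,v1:inf,v2:3,v3:0,v4:1
step 3: dist = v0:14,v1:inf,v2:3,v3:0,v4:1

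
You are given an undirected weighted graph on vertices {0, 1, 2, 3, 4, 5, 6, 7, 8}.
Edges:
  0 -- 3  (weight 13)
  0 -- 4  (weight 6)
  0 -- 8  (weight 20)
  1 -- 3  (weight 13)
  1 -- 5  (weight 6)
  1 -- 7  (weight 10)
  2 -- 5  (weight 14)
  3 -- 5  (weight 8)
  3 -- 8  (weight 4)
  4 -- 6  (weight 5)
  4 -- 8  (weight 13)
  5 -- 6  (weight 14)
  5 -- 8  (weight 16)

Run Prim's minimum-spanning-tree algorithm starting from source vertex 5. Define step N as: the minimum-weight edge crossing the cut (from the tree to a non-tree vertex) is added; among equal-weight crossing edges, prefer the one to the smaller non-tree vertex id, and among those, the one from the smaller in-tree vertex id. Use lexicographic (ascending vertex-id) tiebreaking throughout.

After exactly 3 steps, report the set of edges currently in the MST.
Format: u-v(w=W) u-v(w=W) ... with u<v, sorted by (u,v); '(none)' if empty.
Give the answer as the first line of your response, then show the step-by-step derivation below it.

1-5(w=6) 3-5(w=8) 3-8(w=4)

step 1: add edge 1-5 (w=6); MST = {1-5(w=6)}
step 2: add edge 3-5 (w=8); MST = {1-5(w=6) 3-5(w=8)}
step 3: add edge 3-8 (w=4); MST = {1-5(w=6) 3-5(w=8) 3-8(w=4)}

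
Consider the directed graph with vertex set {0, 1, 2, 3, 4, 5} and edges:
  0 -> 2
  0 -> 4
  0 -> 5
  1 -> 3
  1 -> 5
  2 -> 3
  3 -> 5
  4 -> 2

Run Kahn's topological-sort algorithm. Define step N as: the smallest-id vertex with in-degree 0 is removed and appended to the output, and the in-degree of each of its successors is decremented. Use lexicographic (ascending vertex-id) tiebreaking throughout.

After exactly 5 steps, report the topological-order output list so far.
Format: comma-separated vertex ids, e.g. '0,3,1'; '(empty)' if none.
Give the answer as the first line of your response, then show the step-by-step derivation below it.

0,1,4,2,3

step 1: output 0; order=[0]; indeg=(0,0,1,2,0,2)
step 2: output 1; order=[0,1]; indeg=(0,0,1,1,0,1)
step 3: output 4; order=[0,1,4]; indeg=(0,0,0,1,0,1)
step 4: output 2; order=[0,1,4,2]; indeg=(0,0,0,0,0,1)
step 5: output 3; order=[0,1,4,2,3]; indeg=(0,0,0,0,0,0)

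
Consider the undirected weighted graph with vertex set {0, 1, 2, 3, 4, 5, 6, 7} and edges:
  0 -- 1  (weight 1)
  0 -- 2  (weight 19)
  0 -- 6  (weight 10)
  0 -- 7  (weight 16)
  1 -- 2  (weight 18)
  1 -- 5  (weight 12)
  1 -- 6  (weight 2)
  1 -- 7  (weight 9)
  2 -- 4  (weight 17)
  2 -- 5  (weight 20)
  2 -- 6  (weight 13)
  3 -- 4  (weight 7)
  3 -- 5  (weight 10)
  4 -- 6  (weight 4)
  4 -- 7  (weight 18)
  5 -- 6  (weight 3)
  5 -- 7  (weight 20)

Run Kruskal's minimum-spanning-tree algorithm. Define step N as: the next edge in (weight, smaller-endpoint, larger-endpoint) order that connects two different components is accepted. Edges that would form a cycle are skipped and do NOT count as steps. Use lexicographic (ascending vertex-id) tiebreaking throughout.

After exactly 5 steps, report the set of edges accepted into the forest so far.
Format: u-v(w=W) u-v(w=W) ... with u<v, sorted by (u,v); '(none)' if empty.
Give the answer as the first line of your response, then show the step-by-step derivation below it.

0-1(w=1) 1-6(w=2) 3-4(w=7) 4-6(w=4) 5-6(w=3)

step 1: add edge 0-1 (w=1); MST = {0-1(w=1)}
step 2: add edge 1-6 (w=2); MST = {0-1(w=1) 1-6(w=2)}
step 3: add edge 5-6 (w=3); MST = {0-1(w=1) 1-6(w=2) 5-6(w=3)}
step 4: add edge 4-6 (w=4); MST = {0-1(w=1) 1-6(w=2) 4-6(w=4) 5-6(w=3)}
step 5: add edge 3-4 (w=7); MST = {0-1(w=1) 1-6(w=2) 3-4(w=7) 4-6(w=4) 5-6(w=3)}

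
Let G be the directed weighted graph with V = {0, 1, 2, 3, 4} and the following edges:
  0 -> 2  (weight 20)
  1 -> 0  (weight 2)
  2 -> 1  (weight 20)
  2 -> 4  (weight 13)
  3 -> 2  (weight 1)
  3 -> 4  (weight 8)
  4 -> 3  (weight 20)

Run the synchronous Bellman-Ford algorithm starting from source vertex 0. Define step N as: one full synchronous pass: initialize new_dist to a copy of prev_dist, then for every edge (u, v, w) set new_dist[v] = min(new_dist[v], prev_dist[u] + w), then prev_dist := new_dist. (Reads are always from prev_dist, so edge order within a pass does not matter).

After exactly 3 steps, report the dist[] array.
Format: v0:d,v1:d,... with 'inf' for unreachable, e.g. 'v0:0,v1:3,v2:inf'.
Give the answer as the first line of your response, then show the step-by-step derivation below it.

v0:0,v1:40,v2:20,v3:53,v4:33

step 1: dist = v0:0,v1:inf,v2:20,v3:inf,v4:inf
step 2: dist = v0:0,v1:40,v2:20,v3:inf,v4:33
step 3: dist = v0:0,v1:40,v2:20,v3:53,v4:33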